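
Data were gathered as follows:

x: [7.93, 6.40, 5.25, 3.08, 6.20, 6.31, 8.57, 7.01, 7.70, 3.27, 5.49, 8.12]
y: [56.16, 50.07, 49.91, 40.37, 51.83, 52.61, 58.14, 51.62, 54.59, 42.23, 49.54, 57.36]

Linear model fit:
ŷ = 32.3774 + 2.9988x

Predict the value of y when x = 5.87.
ŷ = 49.9804

x = 5.87 lies inside the observed range [3.08, 8.57], so the fitted equation applies directly:

ŷ = 32.3774 + 2.9988 × 5.87
ŷ = 32.3774 + 17.6030
ŷ = 49.9804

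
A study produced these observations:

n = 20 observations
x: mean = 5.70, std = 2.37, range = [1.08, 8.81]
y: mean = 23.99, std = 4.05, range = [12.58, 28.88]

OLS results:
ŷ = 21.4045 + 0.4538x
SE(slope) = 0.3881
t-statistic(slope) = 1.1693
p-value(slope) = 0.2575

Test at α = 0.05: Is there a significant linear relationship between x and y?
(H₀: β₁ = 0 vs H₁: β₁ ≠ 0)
Since p-value = 0.2575 ≥ α = 0.05, fail to reject H₀ — the slope is not significantly different from 0.

Hypothesis test for the slope coefficient:

H₀: β₁ = 0 (no linear relationship)
H₁: β₁ ≠ 0 (linear relationship exists)

Test statistic: t = β̂₁ / SE(β̂₁) = 0.4538 / 0.3881 = 1.1693

p = 0.2575: how often a slope estimate this far from 0 (in SE units) would arise by chance if β₁ were truly 0.

Decision rule: reject H₀ if p-value < α.
p-value = 0.2575 ≥ α = 0.05 → fail to reject H₀.

There is not sufficient evidence at the 5% significance level to conclude that a linear relationship exists between x and y.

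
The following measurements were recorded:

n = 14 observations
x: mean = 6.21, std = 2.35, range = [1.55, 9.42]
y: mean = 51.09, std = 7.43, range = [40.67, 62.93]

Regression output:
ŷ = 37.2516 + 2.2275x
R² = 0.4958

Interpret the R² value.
R² = 0.4958 means 49.58% of the variation in y is explained by the linear relationship with x. This indicates a moderate fit.

R² = 1 − SS_res/SS_tot compares the residual scatter to the total scatter of y about its mean.

Here R² = 0.4958:
- Explained: 49.58% of the variation in y
- Unexplained (residual): 100% − 49.58% = 50.42%
- Rule of thumb (below 0.3 weak; 0.3 to below 0.7 moderate; 0.7 and above strong) → moderate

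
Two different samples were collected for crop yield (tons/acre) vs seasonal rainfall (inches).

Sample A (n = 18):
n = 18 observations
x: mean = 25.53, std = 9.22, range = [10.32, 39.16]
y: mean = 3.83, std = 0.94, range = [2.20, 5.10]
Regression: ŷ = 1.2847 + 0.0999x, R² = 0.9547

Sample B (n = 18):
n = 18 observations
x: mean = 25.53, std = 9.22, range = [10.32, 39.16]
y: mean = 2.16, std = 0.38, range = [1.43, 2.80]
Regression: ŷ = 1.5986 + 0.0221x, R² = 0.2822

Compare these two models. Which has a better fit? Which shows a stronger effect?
Model A has the better fit (R² = 0.9547 vs 0.2822). Model A shows the stronger effect (|β₁| = 0.0999 vs 0.0221).

Model Comparison:

Which explains more variance? (R²)
- Model A: R² = 0.9547 → 95.47% of variance in crop yield explained
- Model B: R² = 0.2822 → 28.22% of variance in crop yield explained
- 0.9547 > 0.2822 → Model A has the better fit

Strength of effect — compare |β₁|:
- Model A: β₁ = 0.0999 → predicted crop yield rises 0.0999 tons/acre per additional inch of rainfall
- Model B: β₁ = 0.0221 → predicted crop yield rises 0.0221 tons/acre per additional inch of rainfall
- |0.0999| > |0.0221| → Model A shows the stronger marginal effect

Note: The two samples could reflect different populations, time periods, or measurement quality.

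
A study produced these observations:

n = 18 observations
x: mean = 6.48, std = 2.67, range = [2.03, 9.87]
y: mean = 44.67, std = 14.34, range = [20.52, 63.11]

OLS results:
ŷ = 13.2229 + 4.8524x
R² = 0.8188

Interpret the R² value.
About 81.88% of the variability in y is accounted for by the regression on x (R² = 0.8188) — a strong linear fit.

The coefficient of determination R² is the fraction of the total variation in y that the fitted line accounts for.

Here R² = 0.8188:
- Explained: 81.88% of the variation in y
- Unexplained (residual): 100% − 81.88% = 18.12%
- Rule of thumb (below 0.3 weak; 0.3 to below 0.7 moderate; 0.7 and above strong) → strong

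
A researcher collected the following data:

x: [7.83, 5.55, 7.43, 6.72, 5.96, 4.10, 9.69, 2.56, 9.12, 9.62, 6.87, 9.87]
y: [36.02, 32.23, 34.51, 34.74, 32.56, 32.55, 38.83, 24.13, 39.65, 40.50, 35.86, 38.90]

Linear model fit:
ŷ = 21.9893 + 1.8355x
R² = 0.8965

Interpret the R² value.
The model explains 89.65% of the variance in y (R² = 0.8965), leaving 10.35% unexplained; the fit is strong.

R² (coefficient of determination) measures the proportion of variance in y explained by the regression model.

Here R² = 0.8965:
- Explained: 89.65% of the variation in y
- Unexplained (residual): 100% − 89.65% = 10.35%
- Rule of thumb (below 0.3 weak; 0.3 to below 0.7 moderate; 0.7 and above strong) → strong

Equivalently, for simple linear regression R² = r², so |r| = √0.8965 ≈ 0.9468.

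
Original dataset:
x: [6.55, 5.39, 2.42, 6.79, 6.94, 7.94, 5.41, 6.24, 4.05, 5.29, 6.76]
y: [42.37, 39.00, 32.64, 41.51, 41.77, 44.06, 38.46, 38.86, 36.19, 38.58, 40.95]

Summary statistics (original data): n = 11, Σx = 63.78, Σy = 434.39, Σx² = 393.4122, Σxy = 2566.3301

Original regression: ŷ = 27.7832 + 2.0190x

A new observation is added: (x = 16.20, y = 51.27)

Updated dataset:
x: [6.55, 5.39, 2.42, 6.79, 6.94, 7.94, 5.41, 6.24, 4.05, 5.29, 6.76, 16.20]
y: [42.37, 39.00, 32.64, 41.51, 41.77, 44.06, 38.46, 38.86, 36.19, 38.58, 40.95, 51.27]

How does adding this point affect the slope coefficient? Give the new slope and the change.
Adding the point moves β₁ from 2.0190 to 1.3029, i.e. it decreases by 0.7161 (-35.5%).

The new point has HIGH LEVERAGE: x = 16.20 is far from the original mean x̄ = 63.78/11 ≈ 5.80 (original range [2.42, 7.94]).

Step 1: Update the sums with the new point (n goes from 11 to 12)
Σx  = 63.78 + 16.20 = 79.98
Σy  = 434.39 + 51.27 = 485.66
Σx² = 393.4122 + 16.20² = 393.4122 + 262.4400 = 655.8522
Σxy = 2566.3301 + 16.20×51.27 = 2566.3301 + 830.5740 = 3396.9041

Step 2: Recompute the slope with b₁ = (nΣxy − ΣxΣy) / (nΣx² − (Σx)²)
Numerator   = 12×3396.9041 − 79.98×485.66 = 40762.8492 − 38843.0868 = 1919.7624
Denominator = 12×655.8522 − 79.98² = 7870.2264 − 6396.8004 = 1473.4260
b₁(new) = 1919.7624 / 1473.4260 = 1.3029

(Same formula on the original sums: (11×2566.3301 − 63.78×434.39) / (11×393.4122 − 63.78²) = 524.2369 / 259.6458 = 2.0190, matching the given fit.)

Step 3: Change in slope
Δβ₁ = 1.3029 − 2.0190 = -0.7161
Relative change = -0.7161 / 2.0190 × 100% = -35.5%
→ the slope decreases when the point is added.

A high-leverage point only changes the slope if it is off the original line; here y = 51.27 is below the original trend, so the slope decreases.
In practice: check such a point for data-entry or measurement error.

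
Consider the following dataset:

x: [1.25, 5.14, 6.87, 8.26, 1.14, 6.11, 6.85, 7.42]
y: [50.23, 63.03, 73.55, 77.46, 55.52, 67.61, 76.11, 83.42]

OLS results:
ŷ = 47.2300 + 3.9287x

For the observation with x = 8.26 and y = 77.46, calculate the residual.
Residual = -2.2211

The residual is the difference between the actual value and the predicted value:

Residual = y - ŷ

Step 1: Calculate predicted value
ŷ = 47.2300 + 3.9287 × 8.26
ŷ = 79.6811

Step 2: Calculate residual
Residual = 77.46 - 79.6811
Residual = -2.2211

Sign check: y < ŷ, so the point is below the line and the fit overestimates here.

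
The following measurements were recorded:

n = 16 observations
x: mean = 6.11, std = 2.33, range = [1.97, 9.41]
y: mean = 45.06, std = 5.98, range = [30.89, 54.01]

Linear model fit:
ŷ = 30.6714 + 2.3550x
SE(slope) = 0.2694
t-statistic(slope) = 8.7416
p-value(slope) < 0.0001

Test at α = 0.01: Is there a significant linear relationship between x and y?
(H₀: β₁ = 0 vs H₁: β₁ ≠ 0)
Since p-value < 0.0001 < α = 0.01, reject H₀ — the slope is significantly different from 0.

Hypothesis test for the slope coefficient:

H₀: β₁ = 0 (no linear relationship)
H₁: β₁ ≠ 0 (linear relationship exists)

Test statistic: t = β̂₁ / SE(β̂₁) = 2.3550 / 0.2694 = 8.7416

The p-value (<0.0001) is the probability, under H₀, of a t-statistic at least as extreme as |t| = 8.7416 (two-sided, df = n − 2 = 14).

Decision rule: reject H₀ if p-value < α.
p-value < 0.0001 < α = 0.01 → reject H₀.

There is sufficient evidence at the 1% significance level to conclude that a linear relationship exists between x and y.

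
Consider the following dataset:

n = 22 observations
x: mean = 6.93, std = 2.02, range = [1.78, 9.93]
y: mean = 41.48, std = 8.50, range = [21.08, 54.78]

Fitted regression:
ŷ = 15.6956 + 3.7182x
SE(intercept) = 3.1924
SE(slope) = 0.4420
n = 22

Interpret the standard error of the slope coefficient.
SE(β̂₁) = 0.4420 is the estimated standard deviation of the slope estimate across repeated samples; relative to β̂₁ = 3.7182 that is 11.9%, a precise estimate.

What SE measures:
- The standard error quantifies the sampling variability of the coefficient estimate
- It is the estimated standard deviation of β̂₁ across hypothetical repeated samples of the same size
- Smaller SE → more precise estimate

Relative precision:
- SE / |β̂₁| = 0.4420 / 3.7182 = 11.9%
- Rule of thumb (under 20%: precise; 20% to under 50%: moderately precise; 50% or more: imprecise) → precise

Link to interval estimation: a confidence interval for β₁ is β̂₁ ± t* × 0.4420, so SE sets the half-width per unit of t*.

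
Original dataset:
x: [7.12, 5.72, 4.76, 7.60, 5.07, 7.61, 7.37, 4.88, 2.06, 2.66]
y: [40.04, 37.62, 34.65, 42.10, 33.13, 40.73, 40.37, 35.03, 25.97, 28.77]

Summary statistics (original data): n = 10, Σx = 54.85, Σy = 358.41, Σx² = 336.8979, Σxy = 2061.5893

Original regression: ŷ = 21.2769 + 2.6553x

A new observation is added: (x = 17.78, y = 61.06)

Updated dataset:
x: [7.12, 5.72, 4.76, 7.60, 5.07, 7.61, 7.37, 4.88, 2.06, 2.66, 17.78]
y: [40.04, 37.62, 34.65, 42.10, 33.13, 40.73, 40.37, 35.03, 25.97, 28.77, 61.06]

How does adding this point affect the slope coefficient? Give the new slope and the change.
Adding the point moves β₁ from 2.6553 to 2.1767, i.e. it decreases by 0.4786 (-18.0%).

The new point has HIGH LEVERAGE: x = 17.78 is far from the original mean x̄ = 54.85/10 ≈ 5.49 (original range [2.06, 7.61]).

Step 1: Update the sums with the new point (n goes from 10 to 11)
Σx  = 54.85 + 17.78 = 72.63
Σy  = 358.41 + 61.06 = 419.47
Σx² = 336.8979 + 17.78² = 336.8979 + 316.1284 = 653.0263
Σxy = 2061.5893 + 17.78×61.06 = 2061.5893 + 1085.6468 = 3147.2361

Step 2: Recompute the slope with b₁ = (nΣxy − ΣxΣy) / (nΣx² − (Σx)²)
Numerator   = 11×3147.2361 − 72.63×419.47 = 34619.5971 − 30466.1061 = 4153.4910
Denominator = 11×653.0263 − 72.63² = 7183.2893 − 5275.1169 = 1908.1724
b₁(new) = 4153.4910 / 1908.1724 = 2.1767

(Same formula on the original sums: (10×2061.5893 − 54.85×358.41) / (10×336.8979 − 54.85²) = 957.1045 / 360.4565 = 2.6553, matching the given fit.)

Step 3: Change in slope
Δβ₁ = 2.1767 − 2.6553 = -0.4786
Relative change = -0.4786 / 2.6553 × 100% = -18.0%
→ the slope decreases when the point is added.

A high-leverage point only changes the slope if it is off the original line; here y = 61.06 is below the original trend, so the slope decreases.
In practice: examine leverage (hᵢ) and Cook's distance rather than deleting it automatically.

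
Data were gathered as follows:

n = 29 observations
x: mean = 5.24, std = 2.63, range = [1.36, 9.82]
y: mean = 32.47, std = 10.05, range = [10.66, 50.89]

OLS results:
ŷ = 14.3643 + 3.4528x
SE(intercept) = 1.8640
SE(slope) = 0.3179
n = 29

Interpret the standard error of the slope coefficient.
SE(β̂₁) = 0.3179 is the estimated standard deviation of the slope estimate across repeated samples; relative to β̂₁ = 3.4528 that is 9.2%, a precise estimate.

SE(β̂₁) = s / √Sxx, where s is the residual standard deviation and Sxx = Σ(x − x̄)². It is the yardstick for how far β̂₁ = 3.4528 could plausibly be from the true slope.

Relative precision:
- SE / |β̂₁| = 0.3179 / 3.4528 = 9.2%
- Rule of thumb (under 20%: precise; 20% to under 50%: moderately precise; 50% or more: imprecise) → precise

Link to the t-test: t = β̂₁ / SE(β̂₁) = 3.4528 / 0.3179 = 10.8613, the statistic for H₀: β₁ = 0.

What drives SE(β̂₁): larger n (here n = 29) → smaller SE.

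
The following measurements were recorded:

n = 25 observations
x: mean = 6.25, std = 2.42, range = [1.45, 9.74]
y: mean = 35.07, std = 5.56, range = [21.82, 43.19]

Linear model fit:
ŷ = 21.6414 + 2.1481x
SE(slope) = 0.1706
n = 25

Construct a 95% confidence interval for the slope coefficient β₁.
The 95% CI for β₁ is (1.7952, 2.5010)

Confidence interval for the slope:

The 95% CI for β₁ is: β̂₁ ± t*(α/2, n-2) × SE(β̂₁)

Step 1: Find critical t-value
- Confidence level = 0.95
- Degrees of freedom = n - 2 = 25 - 2 = 23
- t*(α/2, 23) = 2.0687

Step 2: Calculate margin of error
Margin = 2.0687 × 0.1706 = 0.3529

Step 3: Construct interval
CI = 2.1481 ± 0.3529
CI = (1.7952, 2.5010)

Interpretation: intervals built this way capture the true β₁ in 95% of repeated samples; here the plausible range for the per-unit effect of x on y is 1.7952 to 2.5010.
The interval does not include 0, suggesting a significant linear relationship.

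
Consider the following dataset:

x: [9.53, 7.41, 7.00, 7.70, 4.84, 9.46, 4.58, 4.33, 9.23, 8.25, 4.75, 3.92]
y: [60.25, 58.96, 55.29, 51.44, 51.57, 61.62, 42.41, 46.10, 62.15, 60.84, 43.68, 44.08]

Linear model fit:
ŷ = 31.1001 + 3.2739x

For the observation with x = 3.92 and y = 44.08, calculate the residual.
Residual = 0.1462

The residual is the difference between the actual value and the predicted value:

Residual = y - ŷ

Step 1: Calculate predicted value
ŷ = 31.1001 + 3.2739 × 3.92
ŷ = 43.9338

Step 2: Calculate residual
Residual = 44.08 - 43.9338
Residual = 0.1462

Interpretation: the model underestimates the actual value by 0.1462 at this point (positive residual → observation lies above the fitted line).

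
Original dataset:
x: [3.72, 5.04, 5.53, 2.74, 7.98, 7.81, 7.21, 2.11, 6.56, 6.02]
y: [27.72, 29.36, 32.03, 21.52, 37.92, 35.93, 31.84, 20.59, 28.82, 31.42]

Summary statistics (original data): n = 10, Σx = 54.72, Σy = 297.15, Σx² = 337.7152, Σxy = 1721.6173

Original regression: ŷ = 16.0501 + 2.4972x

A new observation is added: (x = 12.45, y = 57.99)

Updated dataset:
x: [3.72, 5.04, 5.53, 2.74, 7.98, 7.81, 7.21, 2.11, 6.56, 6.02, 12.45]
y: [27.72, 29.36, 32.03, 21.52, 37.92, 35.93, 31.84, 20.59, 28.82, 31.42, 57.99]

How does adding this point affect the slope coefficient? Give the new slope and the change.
Adding the point moves β₁ from 2.4972 to 3.3309, i.e. it increases by 0.8337 (+33.4%).

x = 12.45 lies well outside the original x-range [2.11, 7.98] (x̄ ≈ 5.47), so this observation has high leverage and can move the slope substantially.

Step 1: Update the sums with the new point (n goes from 10 to 11)
Σx  = 54.72 + 12.45 = 67.17
Σy  = 297.15 + 57.99 = 355.14
Σx² = 337.7152 + 12.45² = 337.7152 + 155.0025 = 492.7177
Σxy = 1721.6173 + 12.45×57.99 = 1721.6173 + 721.9755 = 2443.5928

Step 2: Recompute the slope with b₁ = (nΣxy − ΣxΣy) / (nΣx² − (Σx)²)
Numerator   = 11×2443.5928 − 67.17×355.14 = 26879.5208 − 23854.7538 = 3024.7670
Denominator = 11×492.7177 − 67.17² = 5419.8947 − 4511.8089 = 908.0858
b₁(new) = 3024.7670 / 908.0858 = 3.3309

(Same formula on the original sums: (10×1721.6173 − 54.72×297.15) / (10×337.7152 − 54.72²) = 956.1250 / 382.8736 = 2.4972, matching the given fit.)

Step 3: Change in slope
Δβ₁ = 3.3309 − 2.4972 = +0.8337
Relative change = +0.8337 / 2.4972 × 100% = +33.4%
→ the slope increases when the point is added.

Because the point sits above the extension of the original line at a high-leverage x, it tilts the fit up.
In practice: examine leverage (hᵢ) and Cook's distance rather than deleting it automatically; investigate whether it comes from the same population as the rest of the sample.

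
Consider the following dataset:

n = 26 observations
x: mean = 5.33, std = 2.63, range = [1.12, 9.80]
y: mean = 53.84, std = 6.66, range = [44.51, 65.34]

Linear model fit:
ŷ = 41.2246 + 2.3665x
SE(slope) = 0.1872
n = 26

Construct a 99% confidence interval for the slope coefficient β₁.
The 99% CI for β₁ is (1.8429, 2.8901)

Confidence interval for the slope:

The 99% CI for β₁ is: β̂₁ ± t*(α/2, n-2) × SE(β̂₁)

Step 1: Find critical t-value
- Confidence level = 0.99
- Degrees of freedom = n - 2 = 26 - 2 = 24
- t*(α/2, 24) = 2.7969

Step 2: Calculate margin of error
Margin = 2.7969 × 0.1872 = 0.5236

Step 3: Construct interval
CI = 2.3665 ± 0.5236
CI = (1.8429, 2.8901)

Interpretation: each one-unit increase in x is associated with a change in mean y of between 1.8429 and 2.8901, with 99% confidence.
The interval does not include 0, suggesting a significant linear relationship.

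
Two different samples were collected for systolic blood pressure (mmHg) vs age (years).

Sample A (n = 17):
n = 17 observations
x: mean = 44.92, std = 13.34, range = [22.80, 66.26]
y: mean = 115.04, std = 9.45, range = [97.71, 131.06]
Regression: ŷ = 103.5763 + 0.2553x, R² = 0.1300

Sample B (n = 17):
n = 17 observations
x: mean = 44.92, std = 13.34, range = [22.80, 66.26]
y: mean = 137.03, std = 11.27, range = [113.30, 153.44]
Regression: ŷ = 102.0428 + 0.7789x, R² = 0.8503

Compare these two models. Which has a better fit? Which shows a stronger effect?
Model B has the better fit (R² = 0.8503 vs 0.1300). Model B shows the stronger effect (|β₁| = 0.7789 vs 0.2553).

Model Comparison:

Which explains more variance? (R²)
- Model A: R² = 0.1300 → 13.00% of variance in blood pressure explained
- Model B: R² = 0.8503 → 85.03% of variance in blood pressure explained
- 0.8503 > 0.1300 → Model B has the better fit

Effect size (slope magnitude):
- Model A: β₁ = 0.2553 → predicted blood pressure rises 0.2553 mmHg per additional year of age
- Model B: β₁ = 0.7789 → predicted blood pressure rises 0.7789 mmHg per additional year of age
- |0.2553| < |0.7789| → Model B shows the stronger marginal effect

Notes:
- A better fit (higher R²) doesn't necessarily mean a more important relationship.
- The two samples could reflect different populations, time periods, or measurement quality.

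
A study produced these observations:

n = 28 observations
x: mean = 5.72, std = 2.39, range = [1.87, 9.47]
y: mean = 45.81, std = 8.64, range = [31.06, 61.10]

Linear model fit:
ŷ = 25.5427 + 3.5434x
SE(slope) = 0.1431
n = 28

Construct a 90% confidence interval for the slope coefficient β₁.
The 90% CI for β₁ is (3.2993, 3.7875)

Confidence interval for the slope:

The 90% CI for β₁ is: β̂₁ ± t*(α/2, n-2) × SE(β̂₁)

Step 1: Find critical t-value
- Confidence level = 0.9
- Degrees of freedom = n - 2 = 28 - 2 = 26
- t*(α/2, 26) = 1.7056

Step 2: Calculate margin of error
Margin = 1.7056 × 0.1431 = 0.2441

Step 3: Construct interval
CI = 3.5434 ± 0.2441
CI = (3.2993, 3.7875)

Interpretation: We are 90% confident that the true slope β₁ lies between 3.2993 and 3.7875.
Since 0 is outside the interval, a two-sided test at α = 0.10 would reject H₀: β₁ = 0.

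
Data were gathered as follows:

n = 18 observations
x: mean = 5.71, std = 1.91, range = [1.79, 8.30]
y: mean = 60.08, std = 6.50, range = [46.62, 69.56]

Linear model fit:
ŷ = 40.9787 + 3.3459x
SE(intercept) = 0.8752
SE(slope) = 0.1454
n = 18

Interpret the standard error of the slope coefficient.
SE(slope) = 0.1454 measures the uncertainty in the estimated slope. The coefficient is estimated precisely (SE/|β̂₁| = 4.3%).

SE(β̂₁) = s / √Sxx, where s is the residual standard deviation and Sxx = Σ(x − x̄)². It is the yardstick for how far β̂₁ = 3.3459 could plausibly be from the true slope.

Relative precision:
- SE / |β̂₁| = 0.1454 / 3.3459 = 4.3%
- Rule of thumb (under 20%: precise; 20% to under 50%: moderately precise; 50% or more: imprecise) → precise

Link to interval estimation: a confidence interval for β₁ is β̂₁ ± t* × 0.1454, so SE sets the half-width per unit of t*.

What drives SE(β̂₁): more residual scatter → larger SE.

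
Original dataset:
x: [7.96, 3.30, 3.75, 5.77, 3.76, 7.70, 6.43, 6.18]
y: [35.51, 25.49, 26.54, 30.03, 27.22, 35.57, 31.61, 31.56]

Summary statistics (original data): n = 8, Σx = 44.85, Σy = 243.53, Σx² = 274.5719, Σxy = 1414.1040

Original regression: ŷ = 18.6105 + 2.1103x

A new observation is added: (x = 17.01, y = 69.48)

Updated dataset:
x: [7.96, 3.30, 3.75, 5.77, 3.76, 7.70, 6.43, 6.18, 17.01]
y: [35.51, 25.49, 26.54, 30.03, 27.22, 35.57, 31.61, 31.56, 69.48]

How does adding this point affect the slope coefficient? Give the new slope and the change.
Adding the point moves β₁ from 2.1103 to 3.2044, i.e. it increases by 1.0941 (+51.8%).

The new point has HIGH LEVERAGE: x = 17.01 is far from the original mean x̄ = 44.85/8 ≈ 5.61 (original range [3.30, 7.96]).

Step 1: Update the sums with the new point (n goes from 8 to 9)
Σx  = 44.85 + 17.01 = 61.86
Σy  = 243.53 + 69.48 = 313.01
Σx² = 274.5719 + 17.01² = 274.5719 + 289.3401 = 563.9120
Σxy = 1414.1040 + 17.01×69.48 = 1414.1040 + 1181.8548 = 2595.9588

Step 2: Recompute the slope with b₁ = (nΣxy − ΣxΣy) / (nΣx² − (Σx)²)
Numerator   = 9×2595.9588 − 61.86×313.01 = 23363.6292 − 19362.7986 = 4000.8306
Denominator = 9×563.9120 − 61.86² = 5075.2080 − 3826.6596 = 1248.5484
b₁(new) = 4000.8306 / 1248.5484 = 3.2044

(Same formula on the original sums: (8×1414.1040 − 44.85×243.53) / (8×274.5719 − 44.85²) = 390.5115 / 185.0527 = 2.1103, matching the given fit.)

Step 3: Change in slope
Δβ₁ = 3.2044 − 2.1103 = +1.0941
Relative change = +1.0941 / 2.1103 × 100% = +51.8%
→ the slope increases when the point is added.

A high-leverage point only changes the slope if it is off the original line; here y = 69.48 is above the original trend, so the slope increases.
In practice: investigate whether it comes from the same population as the rest of the sample.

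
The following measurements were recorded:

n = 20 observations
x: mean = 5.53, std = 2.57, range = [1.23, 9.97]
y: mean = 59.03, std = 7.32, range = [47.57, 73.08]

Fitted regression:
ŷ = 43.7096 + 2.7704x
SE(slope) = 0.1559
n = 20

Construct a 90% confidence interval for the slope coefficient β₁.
The 90% CI for β₁ is (2.5001, 3.0407)

Confidence interval for the slope:

The 90% CI for β₁ is: β̂₁ ± t*(α/2, n-2) × SE(β̂₁)

Step 1: Find critical t-value
- Confidence level = 0.9
- Degrees of freedom = n - 2 = 20 - 2 = 18
- t*(α/2, 18) = 1.7341

Step 2: Calculate margin of error
Margin = 1.7341 × 0.1559 = 0.2703

Step 3: Construct interval
CI = 2.7704 ± 0.2703
CI = (2.5001, 3.0407)

Interpretation: intervals built this way capture the true β₁ in 90% of repeated samples; here the plausible range for the per-unit effect of x on y is 2.5001 to 3.0407.
Both endpoints are positive, so the data support a genuinely positive slope at this confidence level.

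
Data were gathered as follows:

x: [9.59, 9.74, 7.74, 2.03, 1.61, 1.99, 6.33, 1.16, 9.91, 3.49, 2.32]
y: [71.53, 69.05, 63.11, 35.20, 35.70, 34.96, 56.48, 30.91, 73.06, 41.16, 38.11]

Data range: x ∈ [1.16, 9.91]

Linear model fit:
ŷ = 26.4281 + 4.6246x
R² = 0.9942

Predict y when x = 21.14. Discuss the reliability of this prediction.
ŷ = 124.1921, but this is extrapolation (above the data range [1.16, 9.91]) and may be unreliable.

Prediction calculation:
ŷ = 26.4281 + 4.6246 × 21.14
ŷ = 124.1921

Reliability:
- Data range: x ∈ [1.16, 9.91]
- Prediction point: x = 21.14 is 11.23 units above the observed range → this is EXTRAPOLATION, not interpolation

Why that matters here:
- The standard error of prediction grows with (x − x̄)², and x = 21.14 is far from x̄ = 5.08
- The linear relationship may not hold outside the observed range
- There are no observations near this x to validate the fitted line there

Report the number if required, but flag clearly that it is an extrapolation.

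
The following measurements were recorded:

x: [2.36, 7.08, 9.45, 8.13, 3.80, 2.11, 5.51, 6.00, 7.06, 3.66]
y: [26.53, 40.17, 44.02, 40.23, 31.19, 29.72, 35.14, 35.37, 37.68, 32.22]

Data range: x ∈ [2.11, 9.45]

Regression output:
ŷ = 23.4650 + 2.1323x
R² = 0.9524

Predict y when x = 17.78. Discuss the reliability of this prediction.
ŷ = 61.3773 (extrapolation — x = 17.78 lies outside [2.11, 9.45], so reliability is low).

Prediction calculation:
ŷ = 23.4650 + 2.1323 × 17.78
ŷ = 61.3773

Reliability:
- Data range: x ∈ [2.11, 9.45]
- Prediction point: x = 17.78 is 8.33 units above the observed range → this is EXTRAPOLATION, not interpolation

Why that matters here:
- The linear relationship may not hold outside the observed range
- R² describes fit only over the sampled x values; it says nothing about behaviour beyond them
- The standard error of prediction grows with (x − x̄)², and x = 17.78 is far from x̄ = 5.52

A defensible statement: 'if the linear trend continued to x = 17.78, y would be about 61.3773' — the premise is untested.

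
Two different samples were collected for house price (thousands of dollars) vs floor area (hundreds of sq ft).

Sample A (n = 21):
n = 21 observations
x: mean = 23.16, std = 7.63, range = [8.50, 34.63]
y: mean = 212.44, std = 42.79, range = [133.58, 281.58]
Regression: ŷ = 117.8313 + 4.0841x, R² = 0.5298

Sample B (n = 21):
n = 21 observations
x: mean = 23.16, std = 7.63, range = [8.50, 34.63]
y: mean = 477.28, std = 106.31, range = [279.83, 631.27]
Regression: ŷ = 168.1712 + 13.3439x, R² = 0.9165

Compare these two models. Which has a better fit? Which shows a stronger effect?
Model B has the better fit (R² = 0.9165 vs 0.5298). Model B shows the stronger effect (|β₁| = 13.3439 vs 4.0841).

Model Comparison:

Fit — compare R²:
- Model A: R² = 0.5298 → 52.98% of variance in house price explained
- Model B: R² = 0.9165 → 91.65% of variance in house price explained
- 0.9165 > 0.5298 → Model B has the better fit

Strength of effect — compare |β₁|:
- Model A: β₁ = 4.0841 → predicted house price rises 4.0841 thousand dollars per additional hundred sq ft of floor area
- Model B: β₁ = 13.3439 → predicted house price rises 13.3439 thousand dollars per additional hundred sq ft of floor area
- |4.0841| < |13.3439| → Model B shows the stronger marginal effect

Note: The two samples could reflect different populations, time periods, or measurement quality.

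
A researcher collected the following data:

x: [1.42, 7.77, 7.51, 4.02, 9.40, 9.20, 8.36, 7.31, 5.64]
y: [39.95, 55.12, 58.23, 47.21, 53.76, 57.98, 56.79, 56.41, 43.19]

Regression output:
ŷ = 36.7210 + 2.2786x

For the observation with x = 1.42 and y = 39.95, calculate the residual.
Residual = -0.0066

The residual is the difference between the actual value and the predicted value:

Residual = y - ŷ

Step 1: Calculate predicted value
ŷ = 36.7210 + 2.2786 × 1.42
ŷ = 39.9566

Step 2: Calculate residual
Residual = 39.95 - 39.9566
Residual = -0.0066

Sign check: y < ŷ, so the point is below the line and the fit overestimates here.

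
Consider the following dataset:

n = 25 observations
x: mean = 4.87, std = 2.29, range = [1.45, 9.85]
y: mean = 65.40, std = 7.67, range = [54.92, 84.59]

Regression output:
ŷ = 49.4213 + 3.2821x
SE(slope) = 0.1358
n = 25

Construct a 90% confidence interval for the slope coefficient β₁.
The 90% CI for β₁ is (3.0494, 3.5148)

Confidence interval for the slope:

The 90% CI for β₁ is: β̂₁ ± t*(α/2, n-2) × SE(β̂₁)

Step 1: Find critical t-value
- Confidence level = 0.9
- Degrees of freedom = n - 2 = 25 - 2 = 23
- t*(α/2, 23) = 1.7139

Step 2: Calculate margin of error
Margin = 1.7139 × 0.1358 = 0.2327

Step 3: Construct interval
CI = 3.2821 ± 0.2327
CI = (3.0494, 3.5148)

Interpretation: each one-unit increase in x is associated with a change in mean y of between 3.0494 and 3.5148, with 90% confidence.
Both endpoints are positive, so the data support a genuinely positive slope at this confidence level.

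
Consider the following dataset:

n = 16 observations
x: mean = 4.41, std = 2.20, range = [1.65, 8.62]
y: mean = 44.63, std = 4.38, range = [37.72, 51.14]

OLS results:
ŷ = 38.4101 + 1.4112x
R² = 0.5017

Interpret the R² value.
The model explains 50.17% of the variance in y (R² = 0.5017), leaving 49.83% unexplained; the fit is moderate.

R² (coefficient of determination) measures the proportion of variance in y explained by the regression model.

Here R² = 0.5017:
- Explained: 50.17% of the variation in y
- Unexplained (residual): 100% − 50.17% = 49.83%
- Rule of thumb (below 0.3 weak; 0.3 to below 0.7 moderate; 0.7 and above strong) → moderate

Note: R² never decreases when predictors are added, so it should not be used alone to compare models of different size.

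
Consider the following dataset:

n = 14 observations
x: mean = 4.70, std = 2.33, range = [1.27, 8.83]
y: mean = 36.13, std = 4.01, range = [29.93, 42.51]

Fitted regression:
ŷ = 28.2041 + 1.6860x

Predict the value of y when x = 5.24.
ŷ = 37.0387

Plug x = 5.24 into the fitted line:

ŷ = 28.2041 + 1.6860 × 5.24
ŷ = 28.2041 + 8.8346
ŷ = 37.0387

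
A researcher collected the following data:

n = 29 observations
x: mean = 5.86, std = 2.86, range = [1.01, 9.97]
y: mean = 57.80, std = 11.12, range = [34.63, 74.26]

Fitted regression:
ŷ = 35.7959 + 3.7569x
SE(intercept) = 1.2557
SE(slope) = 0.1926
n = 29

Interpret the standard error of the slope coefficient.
SE(β̂₁) = 0.1926 is the estimated standard deviation of the slope estimate across repeated samples; relative to β̂₁ = 3.7569 that is 5.1%, a precise estimate.

SE(β̂₁) = s / √Sxx, where s is the residual standard deviation and Sxx = Σ(x − x̄)². It is the yardstick for how far β̂₁ = 3.7569 could plausibly be from the true slope.

Relative precision:
- SE / |β̂₁| = 0.1926 / 3.7569 = 5.1%
- Rule of thumb (under 20%: precise; 20% to under 50%: moderately precise; 50% or more: imprecise) → precise

Link to the t-test: t = β̂₁ / SE(β̂₁) = 3.7569 / 0.1926 = 19.5062, the statistic for H₀: β₁ = 0.

What drives SE(β̂₁): wider spread of x values → smaller SE; more residual scatter → larger SE.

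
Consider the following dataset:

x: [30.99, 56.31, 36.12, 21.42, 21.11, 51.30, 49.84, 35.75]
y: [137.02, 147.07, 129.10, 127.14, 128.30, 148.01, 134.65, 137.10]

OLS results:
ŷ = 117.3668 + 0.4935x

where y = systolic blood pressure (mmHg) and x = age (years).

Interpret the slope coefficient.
For each additional year of age, predicted blood pressure increases by approximately 0.4935 mmHg.

β₁ = 0.4935 is the change in predicted blood pressure (mmHg) per additional year of age.

Interpretation:
- Age up by 1 year → predicted blood pressure increases by 0.4935 mmHg
- The effect is assumed constant over the observed range of x (linearity)

(β₀ = 117.3668 is the fitted value at x = 0 and is not part of the slope interpretation.)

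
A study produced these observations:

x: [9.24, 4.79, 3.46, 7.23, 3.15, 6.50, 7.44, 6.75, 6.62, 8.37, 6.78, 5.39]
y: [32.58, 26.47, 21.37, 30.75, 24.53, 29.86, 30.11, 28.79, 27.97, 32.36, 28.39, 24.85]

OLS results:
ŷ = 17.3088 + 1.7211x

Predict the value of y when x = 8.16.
ŷ = 31.3530

To predict y for x = 8.16, substitute into the regression equation:

ŷ = 17.3088 + 1.7211 × 8.16
ŷ = 17.3088 + 14.0442
ŷ = 31.3530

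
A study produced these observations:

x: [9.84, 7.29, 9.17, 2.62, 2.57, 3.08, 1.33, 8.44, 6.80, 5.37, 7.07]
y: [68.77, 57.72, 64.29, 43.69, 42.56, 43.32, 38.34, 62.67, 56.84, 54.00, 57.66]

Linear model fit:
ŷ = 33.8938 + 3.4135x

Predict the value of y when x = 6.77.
ŷ = 57.0032

To predict y for x = 6.77, substitute into the regression equation:

ŷ = 33.8938 + 3.4135 × 6.77
ŷ = 33.8938 + 23.1094
ŷ = 57.0032

This is the fitted mean response at that x — an individual observation would come with a wider prediction interval.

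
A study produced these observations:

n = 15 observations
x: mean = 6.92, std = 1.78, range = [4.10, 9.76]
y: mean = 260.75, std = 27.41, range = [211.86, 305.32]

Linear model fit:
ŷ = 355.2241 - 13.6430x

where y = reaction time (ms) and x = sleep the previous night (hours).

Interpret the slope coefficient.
For each additional hour of sleep, predicted reaction time decreases by approximately 13.6430 ms.

The slope β₁ = -13.6430 gives the rate at which the fitted reaction time changes with sleep.

Interpretation:
- Sleep up by 1 hour → predicted reaction time decreases by 13.6430 ms
- The effect is assumed constant over the observed range of x (linearity)
- The sign (−) gives the direction; the magnitude 13.6430 gives the size of the effect per hour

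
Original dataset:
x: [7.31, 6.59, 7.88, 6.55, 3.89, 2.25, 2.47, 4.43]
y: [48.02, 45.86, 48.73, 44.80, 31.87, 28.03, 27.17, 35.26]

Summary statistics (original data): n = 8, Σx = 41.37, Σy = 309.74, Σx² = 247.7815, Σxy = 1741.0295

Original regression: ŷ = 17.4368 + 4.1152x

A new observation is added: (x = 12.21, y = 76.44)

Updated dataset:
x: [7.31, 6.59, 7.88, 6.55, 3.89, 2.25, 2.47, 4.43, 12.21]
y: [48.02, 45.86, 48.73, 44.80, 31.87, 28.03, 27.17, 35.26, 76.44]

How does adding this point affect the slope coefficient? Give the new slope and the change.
Adding the point moves β₁ from 4.1152 to 4.8186, i.e. it increases by 0.7034 (+17.1%).

The new point has HIGH LEVERAGE: x = 12.21 is far from the original mean x̄ = 41.37/8 ≈ 5.17 (original range [2.25, 7.88]).

Step 1: Update the sums with the new point (n goes from 8 to 9)
Σx  = 41.37 + 12.21 = 53.58
Σy  = 309.74 + 76.44 = 386.18
Σx² = 247.7815 + 12.21² = 247.7815 + 149.0841 = 396.8656
Σxy = 1741.0295 + 12.21×76.44 = 1741.0295 + 933.3324 = 2674.3619

Step 2: Recompute the slope with b₁ = (nΣxy − ΣxΣy) / (nΣx² − (Σx)²)
Numerator   = 9×2674.3619 − 53.58×386.18 = 24069.2571 − 20691.5244 = 3377.7327
Denominator = 9×396.8656 − 53.58² = 3571.7904 − 2870.8164 = 700.9740
b₁(new) = 3377.7327 / 700.9740 = 4.8186

(Same formula on the original sums: (8×1741.0295 − 41.37×309.74) / (8×247.7815 − 41.37²) = 1114.2922 / 270.7751 = 4.1152, matching the given fit.)

Step 3: Change in slope
Δβ₁ = 4.8186 − 4.1152 = +0.7034
Relative change = +0.7034 / 4.1152 × 100% = +17.1%
→ the slope increases when the point is added.

A high-leverage point only changes the slope if it is off the original line; here y = 76.44 is above the original trend, so the slope increases.
In practice: refit with and without it and report both if conclusions differ; investigate whether it comes from the same population as the rest of the sample.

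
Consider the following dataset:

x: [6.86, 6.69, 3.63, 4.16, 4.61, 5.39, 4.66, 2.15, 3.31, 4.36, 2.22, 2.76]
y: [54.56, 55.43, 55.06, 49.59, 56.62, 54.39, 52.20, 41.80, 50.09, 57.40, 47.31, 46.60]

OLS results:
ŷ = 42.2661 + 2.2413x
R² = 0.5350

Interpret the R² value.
R² = 0.5350 means 53.50% of the variation in y is explained by the linear relationship with x. This indicates a moderate fit.

R² (coefficient of determination) measures the proportion of variance in y explained by the regression model.

Here R² = 0.5350:
- Explained: 53.50% of the variation in y
- Unexplained (residual): 100% − 53.50% = 46.50%
- Rule of thumb (below 0.3 weak; 0.3 to below 0.7 moderate; 0.7 and above strong) → moderate

Note: R² never decreases when predictors are added, so it should not be used alone to compare models of different size.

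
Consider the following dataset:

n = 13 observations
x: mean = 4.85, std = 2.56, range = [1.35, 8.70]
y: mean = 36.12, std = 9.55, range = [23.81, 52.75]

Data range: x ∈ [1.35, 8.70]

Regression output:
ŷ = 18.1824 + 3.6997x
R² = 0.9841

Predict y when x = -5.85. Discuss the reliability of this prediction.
ŷ = -3.4608 (extrapolation — x = -5.85 lies outside [1.35, 8.70], so reliability is low).

Prediction calculation:
ŷ = 18.1824 + 3.6997 × (-5.85)
ŷ = -3.4608

Reliability:
- Data range: x ∈ [1.35, 8.70]
- Prediction point: x = -5.85 is 7.20 units below the observed range → this is EXTRAPOLATION, not interpolation

Why that matters here:
- The linear relationship may not hold outside the observed range
- The standard error of prediction grows with (x − x̄)², and x = -5.85 is far from x̄ = 4.85

The R² = 0.9841 only validates the fit within [1.35, 8.70]; treat ŷ = -3.4608 with caution.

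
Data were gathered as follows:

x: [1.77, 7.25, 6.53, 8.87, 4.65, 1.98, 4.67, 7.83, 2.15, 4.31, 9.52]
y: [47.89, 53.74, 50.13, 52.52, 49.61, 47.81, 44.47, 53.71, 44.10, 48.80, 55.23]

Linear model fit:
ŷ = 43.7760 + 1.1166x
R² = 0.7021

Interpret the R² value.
The model explains 70.21% of the variance in y (R² = 0.7021), leaving 29.79% unexplained; the fit is strong.

The coefficient of determination R² is the fraction of the total variation in y that the fitted line accounts for.

Here R² = 0.7021:
- Explained: 70.21% of the variation in y
- Unexplained (residual): 100% − 70.21% = 29.79%
- Rule of thumb (below 0.3 weak; 0.3 to below 0.7 moderate; 0.7 and above strong) → strong

Calculation: R² = 1 − (SS_res / SS_tot), where SS_res is the sum of squared residuals and SS_tot the total sum of squares.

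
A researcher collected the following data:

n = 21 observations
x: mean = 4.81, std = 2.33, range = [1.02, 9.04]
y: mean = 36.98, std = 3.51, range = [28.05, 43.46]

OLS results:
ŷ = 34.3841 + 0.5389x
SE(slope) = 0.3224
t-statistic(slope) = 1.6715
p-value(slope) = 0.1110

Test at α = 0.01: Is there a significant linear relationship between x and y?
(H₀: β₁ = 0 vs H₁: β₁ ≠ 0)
p-value = 0.1110 ≥ α = 0.01, so we fail to reject H₀. The relationship is not significant.

Hypothesis test for the slope coefficient:

H₀: β₁ = 0 (no linear relationship)
H₁: β₁ ≠ 0 (linear relationship exists)

Test statistic: t = β̂₁ / SE(β̂₁) = 0.5389 / 0.3224 = 1.6715

With df = 19, the two-sided p-value for |t| = 1.6715 is 0.1110.

Decision rule: reject H₀ if p-value < α.
p-value = 0.1110 ≥ α = 0.01 → fail to reject H₀.

Conclusion: the linear association between x and y is not significant at the 1% level.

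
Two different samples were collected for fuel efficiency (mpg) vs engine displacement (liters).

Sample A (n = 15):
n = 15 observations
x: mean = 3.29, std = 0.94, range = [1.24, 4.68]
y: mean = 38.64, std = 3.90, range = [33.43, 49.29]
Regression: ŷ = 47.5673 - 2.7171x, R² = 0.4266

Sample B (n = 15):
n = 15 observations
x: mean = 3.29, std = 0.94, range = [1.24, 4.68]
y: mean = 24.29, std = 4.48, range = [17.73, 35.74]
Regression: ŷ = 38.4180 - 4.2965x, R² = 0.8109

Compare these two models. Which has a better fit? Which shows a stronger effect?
Model B has the better fit (R² = 0.8109 vs 0.4266). Model B shows the stronger effect (|β₁| = 4.2965 vs 2.7171).

Model Comparison:

Fit — compare R²:
- Model A: R² = 0.4266 → 42.66% of variance in fuel efficiency explained
- Model B: R² = 0.8109 → 81.09% of variance in fuel efficiency explained
- 0.8109 > 0.4266 → Model B has the better fit

Which has the larger per-liter effect? (|β₁|)
- Model A: β₁ = -2.7171 → predicted fuel efficiency falls 2.7171 mpg per additional liter of engine displacement
- Model B: β₁ = -4.2965 → predicted fuel efficiency falls 4.2965 mpg per additional liter of engine displacement
- |-2.7171| < |-4.2965| → Model B shows the stronger marginal effect

Note: A steeper slope doesn't make a better model if the scatter around the line is large.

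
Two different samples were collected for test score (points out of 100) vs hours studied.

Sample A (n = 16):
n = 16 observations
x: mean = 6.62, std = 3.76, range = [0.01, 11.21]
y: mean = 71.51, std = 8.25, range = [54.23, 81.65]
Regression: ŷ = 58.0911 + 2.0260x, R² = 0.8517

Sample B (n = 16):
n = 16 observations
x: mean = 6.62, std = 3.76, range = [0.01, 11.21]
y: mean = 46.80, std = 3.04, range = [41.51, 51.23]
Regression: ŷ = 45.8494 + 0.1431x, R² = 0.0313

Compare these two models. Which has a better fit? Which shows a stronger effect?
Model A has the better fit (R² = 0.8517 vs 0.0313). Model A shows the stronger effect (|β₁| = 2.0260 vs 0.1431).

Model Comparison:

Which explains more variance? (R²)
- Model A: R² = 0.8517 → 85.17% of variance in test score explained
- Model B: R² = 0.0313 → 3.13% of variance in test score explained
- 0.8517 > 0.0313 → Model A has the better fit

Strength of effect — compare |β₁|:
- Model A: β₁ = 2.0260 → predicted test score rises 2.0260 points per additional hour of study time
- Model B: β₁ = 0.1431 → predicted test score rises 0.1431 points per additional hour of study time
- |2.0260| > |0.1431| → Model A shows the stronger marginal effect

Notes:
- A steeper slope doesn't make a better model if the scatter around the line is large.
- R² measures how tightly points cluster around the line; β₁ measures how steep the line is — they answer different questions.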